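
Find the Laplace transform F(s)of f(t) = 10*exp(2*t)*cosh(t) 10*(s - 2)/((s - 2)^2-1)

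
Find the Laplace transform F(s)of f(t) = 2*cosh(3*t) 2*s/(s^2 - 9)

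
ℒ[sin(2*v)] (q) 2/(q^2+4)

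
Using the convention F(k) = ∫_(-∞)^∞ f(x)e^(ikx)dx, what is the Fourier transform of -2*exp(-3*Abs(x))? -12/(k^2 + 9)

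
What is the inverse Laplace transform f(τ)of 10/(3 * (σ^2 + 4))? 5 * sin(2 * τ)/3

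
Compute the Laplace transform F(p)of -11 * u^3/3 -22/p^4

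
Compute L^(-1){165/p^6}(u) 11*u^5/8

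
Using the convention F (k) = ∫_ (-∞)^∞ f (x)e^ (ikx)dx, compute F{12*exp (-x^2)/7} 12*sqrt (pi)*exp (-k^2/4)/7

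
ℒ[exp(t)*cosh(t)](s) (s - 1)/(s*(s - 2))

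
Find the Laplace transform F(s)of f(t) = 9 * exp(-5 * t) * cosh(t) 9 * (s + 5)/((s + 5)^2 - 1)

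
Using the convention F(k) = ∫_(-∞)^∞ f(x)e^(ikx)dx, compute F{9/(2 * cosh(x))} 9 * pi/(2 * cosh(pi * k/2))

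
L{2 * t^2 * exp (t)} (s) 4/ (s - 1)^3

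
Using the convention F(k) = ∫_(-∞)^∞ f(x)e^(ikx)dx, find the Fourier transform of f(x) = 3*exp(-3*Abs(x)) 18/(k^2 + 9)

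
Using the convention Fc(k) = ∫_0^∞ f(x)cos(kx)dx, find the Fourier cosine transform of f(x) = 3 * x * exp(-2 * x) 3 * (4 - k^2)/(k^2+4)^2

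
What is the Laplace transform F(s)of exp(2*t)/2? 1/(2*(s - 2))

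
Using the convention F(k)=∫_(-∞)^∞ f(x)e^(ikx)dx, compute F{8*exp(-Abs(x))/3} 16/(3*(k^2+1))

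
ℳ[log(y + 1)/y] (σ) -pi*csc(pi*σ)/(σ - 1)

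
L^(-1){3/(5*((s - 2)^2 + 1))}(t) 3*exp(2*t)*sin(t)/5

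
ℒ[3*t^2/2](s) 3/s^3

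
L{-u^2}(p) -2/p^3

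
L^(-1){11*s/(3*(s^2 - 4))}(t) 11*cosh(2*t)/3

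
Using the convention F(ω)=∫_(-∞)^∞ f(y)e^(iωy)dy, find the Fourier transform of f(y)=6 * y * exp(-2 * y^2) 3 * sqrt(2) * I * sqrt(pi) * ω * exp(-ω^2/8)/4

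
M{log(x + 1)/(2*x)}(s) -pi*csc(pi*s)/(2*s - 2)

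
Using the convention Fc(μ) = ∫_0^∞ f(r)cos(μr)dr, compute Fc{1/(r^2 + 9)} pi * exp(-3 * μ)/6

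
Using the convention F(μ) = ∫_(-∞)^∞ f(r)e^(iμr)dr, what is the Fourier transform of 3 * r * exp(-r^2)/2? 3 * I * sqrt(pi) * μ * exp(-μ^2/4)/4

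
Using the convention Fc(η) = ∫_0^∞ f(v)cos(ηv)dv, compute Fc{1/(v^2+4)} pi * exp(-2 * η)/4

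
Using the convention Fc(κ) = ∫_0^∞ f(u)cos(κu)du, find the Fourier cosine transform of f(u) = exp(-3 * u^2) sqrt(3) * sqrt(pi) * exp(-κ^2/12)/6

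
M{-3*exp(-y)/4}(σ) -3*gamma(σ)/4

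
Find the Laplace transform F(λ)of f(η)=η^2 2/λ^3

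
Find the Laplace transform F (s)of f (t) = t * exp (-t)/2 1/ (2 * (s + 1)^2)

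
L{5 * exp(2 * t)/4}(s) 5/(4 * (s - 2))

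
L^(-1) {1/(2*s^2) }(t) t/2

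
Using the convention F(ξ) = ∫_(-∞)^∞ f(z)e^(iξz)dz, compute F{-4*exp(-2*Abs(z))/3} -16/(3*ξ^2 + 12)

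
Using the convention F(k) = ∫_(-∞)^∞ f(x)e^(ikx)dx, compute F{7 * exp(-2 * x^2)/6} 7 * sqrt(2) * sqrt(pi) * exp(-k^2/8)/12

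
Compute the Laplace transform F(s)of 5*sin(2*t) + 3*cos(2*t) 10/(s^2 + 4) + 3*s/(s^2 + 4)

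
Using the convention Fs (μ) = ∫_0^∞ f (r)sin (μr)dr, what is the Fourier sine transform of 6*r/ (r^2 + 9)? 3*pi*exp (-3*μ)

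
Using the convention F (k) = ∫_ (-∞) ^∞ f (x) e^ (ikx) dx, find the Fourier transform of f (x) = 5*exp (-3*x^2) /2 5*sqrt (3)*sqrt (pi)*exp (-k^2/12) /6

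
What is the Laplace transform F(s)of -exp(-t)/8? -1/(8 * s + 8)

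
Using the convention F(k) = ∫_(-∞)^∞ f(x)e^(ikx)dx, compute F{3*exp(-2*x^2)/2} 3*sqrt(2)*sqrt(pi)*exp(-k^2/8)/4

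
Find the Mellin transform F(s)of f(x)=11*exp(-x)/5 11*gamma(s)/5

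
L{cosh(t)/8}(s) s/(8*(s^2 - 1))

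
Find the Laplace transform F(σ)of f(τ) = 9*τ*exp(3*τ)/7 9/(7*(σ - 3)^2)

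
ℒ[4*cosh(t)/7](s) 4*s/(7*(s^2 - 1))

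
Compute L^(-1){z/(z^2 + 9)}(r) cos(3 * r)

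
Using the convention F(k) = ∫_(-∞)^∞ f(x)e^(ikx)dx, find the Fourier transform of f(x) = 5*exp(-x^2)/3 5*sqrt(pi)*exp(-k^2/4)/3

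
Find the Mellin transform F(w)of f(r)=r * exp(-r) gamma(w + 1)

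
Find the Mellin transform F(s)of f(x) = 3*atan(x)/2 -3*pi*sec(pi*s/2)/(4*s)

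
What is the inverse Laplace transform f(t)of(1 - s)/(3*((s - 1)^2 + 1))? -exp(t)*cos(t)/3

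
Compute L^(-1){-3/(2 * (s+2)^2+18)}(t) -exp(-2 * t) * sin(3 * t)/2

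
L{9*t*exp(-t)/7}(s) 9/(7*(s+1)^2)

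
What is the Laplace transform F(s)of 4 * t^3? 24/s^4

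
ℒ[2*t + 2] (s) 2/s + 2/s^2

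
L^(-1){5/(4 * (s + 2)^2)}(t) 5 * t * exp(-2 * t)/4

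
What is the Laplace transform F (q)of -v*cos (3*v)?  (9 - q^2)/ (q^2 + 9)^2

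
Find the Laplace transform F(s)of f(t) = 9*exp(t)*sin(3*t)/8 27/(8*((s - 1)^2+9))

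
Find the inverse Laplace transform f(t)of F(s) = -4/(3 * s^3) -2 * t^2/3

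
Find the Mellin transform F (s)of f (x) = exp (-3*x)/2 gamma (s)/ (2*3^s)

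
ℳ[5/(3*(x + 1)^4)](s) 5*gamma(s)*gamma(4 - s)/18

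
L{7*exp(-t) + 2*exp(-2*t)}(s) 7/(s + 1) + 2/(s + 2)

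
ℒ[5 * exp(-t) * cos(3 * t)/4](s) 5 * (s+1)/(4 * ((s+1)^2+9))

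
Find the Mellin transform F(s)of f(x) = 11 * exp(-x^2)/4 11 * gamma(s/2)/8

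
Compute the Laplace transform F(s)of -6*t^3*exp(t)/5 -36/(5*(s - 1)^4)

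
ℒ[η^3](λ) 6/λ^4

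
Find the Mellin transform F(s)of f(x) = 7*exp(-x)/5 7*gamma(s)/5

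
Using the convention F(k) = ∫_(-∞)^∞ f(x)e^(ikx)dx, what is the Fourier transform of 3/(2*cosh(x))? 3*pi/(2*cosh(pi*k/2))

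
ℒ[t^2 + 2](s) 2/s^3 + 2/s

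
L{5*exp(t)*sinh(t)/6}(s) 5/(6*s*(s - 2))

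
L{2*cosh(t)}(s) 2*s/(s^2 - 1)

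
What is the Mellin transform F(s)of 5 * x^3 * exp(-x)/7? 5 * gamma(s + 3)/7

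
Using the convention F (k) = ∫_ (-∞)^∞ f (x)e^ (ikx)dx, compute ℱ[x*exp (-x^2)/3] I*sqrt (pi)*k*exp (-k^2/4)/6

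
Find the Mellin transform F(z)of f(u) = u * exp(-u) gamma(z + 1)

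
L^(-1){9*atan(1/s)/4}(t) 9*sin(t)/(4*t)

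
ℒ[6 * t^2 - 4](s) 12/s^3 - 4/s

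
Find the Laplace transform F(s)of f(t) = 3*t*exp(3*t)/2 3/(2*(s - 3)^2)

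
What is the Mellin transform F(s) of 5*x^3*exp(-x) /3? 5*gamma(s + 3) /3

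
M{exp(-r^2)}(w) gamma(w/2)/2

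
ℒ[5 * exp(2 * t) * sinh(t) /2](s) 5/(2 * ((s - 2) ^2 - 1) ) 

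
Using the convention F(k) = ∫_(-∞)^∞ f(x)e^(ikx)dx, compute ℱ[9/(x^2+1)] 9 * pi * exp(-Abs(k))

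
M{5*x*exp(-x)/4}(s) 5*gamma(s + 1)/4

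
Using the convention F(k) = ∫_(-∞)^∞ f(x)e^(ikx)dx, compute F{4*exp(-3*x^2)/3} 4*sqrt(3)*sqrt(pi)*exp(-k^2/12)/9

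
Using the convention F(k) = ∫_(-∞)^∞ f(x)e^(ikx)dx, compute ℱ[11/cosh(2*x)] 11*pi/(2*cosh(pi*k/4))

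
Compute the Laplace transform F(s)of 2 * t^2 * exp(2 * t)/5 4/(5 * (s - 2)^3)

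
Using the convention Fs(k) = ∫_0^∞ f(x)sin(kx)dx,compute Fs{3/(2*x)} 3*pi/4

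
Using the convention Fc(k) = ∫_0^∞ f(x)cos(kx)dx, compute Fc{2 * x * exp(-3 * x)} 2 * (9 - k^2)/(k^2 + 9)^2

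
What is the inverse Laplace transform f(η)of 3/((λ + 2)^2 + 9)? exp(-2*η)*sin(3*η)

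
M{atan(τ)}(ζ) -pi*sec(pi*ζ/2)/(2*ζ)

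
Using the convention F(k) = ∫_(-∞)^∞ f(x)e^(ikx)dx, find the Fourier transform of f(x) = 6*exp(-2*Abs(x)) 24/(k^2 + 4)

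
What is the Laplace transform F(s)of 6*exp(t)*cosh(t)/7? 6*(s - 1)/(7*s*(s - 2))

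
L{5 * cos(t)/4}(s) 5 * s/(4 * (s^2 + 1))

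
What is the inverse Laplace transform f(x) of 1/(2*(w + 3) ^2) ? x*exp(-3*x) /2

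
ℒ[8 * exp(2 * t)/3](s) 8/(3 * (s - 2))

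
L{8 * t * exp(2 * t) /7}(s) 8/(7 * (s - 2) ^2) 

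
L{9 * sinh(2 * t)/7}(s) 18/(7 * (s^2 - 4))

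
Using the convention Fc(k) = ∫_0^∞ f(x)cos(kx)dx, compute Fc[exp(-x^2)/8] sqrt(pi)*exp(-k^2/4)/16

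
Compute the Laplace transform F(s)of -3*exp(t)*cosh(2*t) 3*(1 - s)/((s - 1)^2 - 4)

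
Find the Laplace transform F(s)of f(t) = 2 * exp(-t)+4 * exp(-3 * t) 4/(s+3)+2/(s+1)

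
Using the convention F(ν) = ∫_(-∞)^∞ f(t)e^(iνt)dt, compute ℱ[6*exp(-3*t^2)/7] 2*sqrt(3)*sqrt(pi)*exp(-ν^2/12)/7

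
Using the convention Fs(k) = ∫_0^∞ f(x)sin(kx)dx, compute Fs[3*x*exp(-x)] 6*k/(k^2 + 1)^2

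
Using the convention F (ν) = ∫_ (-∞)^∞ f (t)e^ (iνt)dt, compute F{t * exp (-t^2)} I * sqrt (pi) * ν * exp (-ν^2/4)/2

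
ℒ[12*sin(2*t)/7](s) 24/(7*(s^2+4))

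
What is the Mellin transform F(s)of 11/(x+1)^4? 11*gamma(s)*gamma(4 - s)/6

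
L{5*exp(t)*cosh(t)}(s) 5*(s - 1)/(s*(s - 2))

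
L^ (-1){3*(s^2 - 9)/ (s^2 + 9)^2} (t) 3*t*cos (3*t)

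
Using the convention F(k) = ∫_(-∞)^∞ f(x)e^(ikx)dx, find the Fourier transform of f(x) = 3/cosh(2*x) 3*pi/(2*cosh(pi*k/4))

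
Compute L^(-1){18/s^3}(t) 9*t^2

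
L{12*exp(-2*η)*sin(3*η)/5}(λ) 36/(5*((λ + 2)^2 + 9))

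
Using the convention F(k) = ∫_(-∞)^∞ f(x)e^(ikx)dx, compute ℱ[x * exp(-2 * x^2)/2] sqrt(2) * I * sqrt(pi) * k * exp(-k^2/8)/16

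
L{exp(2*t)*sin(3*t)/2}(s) 3/(2*((s - 2)^2 + 9))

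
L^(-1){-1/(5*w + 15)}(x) -exp(-3*x)/5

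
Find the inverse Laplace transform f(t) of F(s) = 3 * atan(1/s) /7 3 * sin(t) /(7 * t) 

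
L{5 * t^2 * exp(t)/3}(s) 10/(3 * (s - 1)^3)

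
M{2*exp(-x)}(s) 2*gamma(s)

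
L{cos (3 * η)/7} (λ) λ/ (7 * (λ^2 + 9))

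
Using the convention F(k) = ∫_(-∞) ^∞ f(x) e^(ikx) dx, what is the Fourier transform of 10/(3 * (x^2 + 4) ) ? 5 * pi * exp(-2 * Abs(k) ) /3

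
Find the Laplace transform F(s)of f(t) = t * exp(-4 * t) (s + 4)^(-2)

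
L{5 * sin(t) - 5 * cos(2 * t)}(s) 5/(s^2 + 1) - 5 * s/(s^2 + 4)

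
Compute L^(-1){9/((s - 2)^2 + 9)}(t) 3*exp(2*t)*sin(3*t)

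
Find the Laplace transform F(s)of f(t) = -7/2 -7/(2*s)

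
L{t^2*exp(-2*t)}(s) 2/(s + 2)^3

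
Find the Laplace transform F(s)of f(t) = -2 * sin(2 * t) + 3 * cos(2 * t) 3 * s/(s^2 + 4) - 4/(s^2 + 4)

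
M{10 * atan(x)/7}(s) -5 * pi * sec(pi * s/2)/(7 * s)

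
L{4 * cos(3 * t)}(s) 4 * s/(s^2+9)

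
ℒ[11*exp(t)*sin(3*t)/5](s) 33/(5*((s - 1)^2 + 9))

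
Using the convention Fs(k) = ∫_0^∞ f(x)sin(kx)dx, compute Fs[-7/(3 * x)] -7 * pi/6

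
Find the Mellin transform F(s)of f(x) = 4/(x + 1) 4*pi*csc(pi*s)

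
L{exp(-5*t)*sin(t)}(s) 1/((s + 5)^2 + 1)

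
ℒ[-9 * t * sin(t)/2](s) -9 * s/(s^2+1)^2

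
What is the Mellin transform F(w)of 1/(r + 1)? pi * csc(pi * w)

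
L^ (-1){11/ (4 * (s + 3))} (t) 11 * exp (-3 * t)/4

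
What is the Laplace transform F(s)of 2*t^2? 4/s^3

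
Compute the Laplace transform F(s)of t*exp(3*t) (s - 3)^(-2)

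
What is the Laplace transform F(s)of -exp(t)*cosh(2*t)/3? (1 - s)/(3*((s - 1)^2 - 4))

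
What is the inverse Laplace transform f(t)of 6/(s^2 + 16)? 3*sin(4*t)/2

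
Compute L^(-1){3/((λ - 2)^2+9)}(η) exp(2*η)*sin(3*η)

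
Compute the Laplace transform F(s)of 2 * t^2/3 4/(3 * s^3)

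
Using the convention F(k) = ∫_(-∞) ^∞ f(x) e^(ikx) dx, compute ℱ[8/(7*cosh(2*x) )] 4*pi/(7*cosh(pi*k/4) ) 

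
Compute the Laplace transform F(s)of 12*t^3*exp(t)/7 72/(7*(s - 1)^4)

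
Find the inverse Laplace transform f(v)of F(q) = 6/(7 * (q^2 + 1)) 6 * sin(v)/7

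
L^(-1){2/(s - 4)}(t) 2 * exp(4 * t)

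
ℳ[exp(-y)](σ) gamma(σ)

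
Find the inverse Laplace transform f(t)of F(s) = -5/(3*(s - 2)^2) -5*t*exp(2*t)/3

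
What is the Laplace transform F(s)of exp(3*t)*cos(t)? (s - 3)/((s - 3)^2 + 1)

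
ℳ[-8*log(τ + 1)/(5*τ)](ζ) 8*pi*csc(pi*ζ)/(5*(ζ - 1))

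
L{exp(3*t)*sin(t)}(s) 1/((s - 3)^2 + 1)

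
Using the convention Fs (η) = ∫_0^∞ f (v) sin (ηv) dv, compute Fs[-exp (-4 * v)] -η/ (η^2 + 16) 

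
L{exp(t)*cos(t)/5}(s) (s - 1)/(5*((s - 1)^2 + 1))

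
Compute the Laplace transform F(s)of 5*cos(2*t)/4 5*s/(4*(s^2 + 4))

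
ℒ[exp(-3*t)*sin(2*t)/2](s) 1/((s+3)^2+4)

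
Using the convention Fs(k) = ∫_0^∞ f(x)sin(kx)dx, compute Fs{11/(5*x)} 11*pi/10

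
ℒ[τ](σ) σ^(-2)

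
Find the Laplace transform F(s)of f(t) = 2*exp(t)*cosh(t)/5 2*(s - 1)/(5*s*(s - 2))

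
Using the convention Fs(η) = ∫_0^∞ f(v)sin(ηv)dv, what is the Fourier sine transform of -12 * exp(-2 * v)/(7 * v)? -12 * atan(η/2)/7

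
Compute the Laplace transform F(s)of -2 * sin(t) -2/(s^2+1)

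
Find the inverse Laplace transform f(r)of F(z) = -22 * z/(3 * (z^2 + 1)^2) -11 * r * sin(r)/3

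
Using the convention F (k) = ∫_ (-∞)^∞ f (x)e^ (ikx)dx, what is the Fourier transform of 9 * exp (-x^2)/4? 9 * sqrt (pi) * exp (-k^2/4)/4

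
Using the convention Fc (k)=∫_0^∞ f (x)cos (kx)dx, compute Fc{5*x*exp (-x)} 5*(1 - k^2)/ (k^2 + 1)^2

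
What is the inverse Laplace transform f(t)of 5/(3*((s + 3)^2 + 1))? 5*exp(-3*t)*sin(t)/3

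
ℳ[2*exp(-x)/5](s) 2*gamma(s)/5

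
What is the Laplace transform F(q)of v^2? 2/q^3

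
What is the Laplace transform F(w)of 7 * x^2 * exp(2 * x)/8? 7/(4 * (w - 2)^3)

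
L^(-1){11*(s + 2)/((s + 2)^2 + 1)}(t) 11*exp(-2*t)*cos(t)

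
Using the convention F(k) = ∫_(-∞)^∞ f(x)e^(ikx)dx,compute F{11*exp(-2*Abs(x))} 44/(k^2+4)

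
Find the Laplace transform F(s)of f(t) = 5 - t 5/s - 1/s^2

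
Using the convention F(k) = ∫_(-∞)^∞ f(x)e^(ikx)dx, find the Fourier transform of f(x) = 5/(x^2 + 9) 5 * pi * exp(-3 * Abs(k))/3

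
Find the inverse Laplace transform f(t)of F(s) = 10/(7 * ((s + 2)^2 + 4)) 5 * exp(-2 * t) * sin(2 * t)/7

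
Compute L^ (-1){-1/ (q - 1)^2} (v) -v * exp (v)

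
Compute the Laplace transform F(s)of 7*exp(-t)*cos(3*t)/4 7*(s + 1)/(4*((s + 1)^2 + 9))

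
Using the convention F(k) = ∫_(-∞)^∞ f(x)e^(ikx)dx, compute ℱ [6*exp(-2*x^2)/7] 3*sqrt(2)*sqrt(pi)*exp(-k^2/8)/7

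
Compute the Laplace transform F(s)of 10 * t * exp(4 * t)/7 10/(7 * (s - 4)^2)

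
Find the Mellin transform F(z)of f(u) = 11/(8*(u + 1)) 11*pi*csc(pi*z)/8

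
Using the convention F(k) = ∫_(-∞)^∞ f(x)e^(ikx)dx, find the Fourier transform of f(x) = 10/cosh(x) 10*pi/cosh(pi*k/2)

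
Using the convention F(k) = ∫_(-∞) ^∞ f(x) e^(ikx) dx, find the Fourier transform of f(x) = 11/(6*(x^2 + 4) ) 11*pi*exp(-2*Abs(k) ) /12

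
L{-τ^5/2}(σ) -60/σ^6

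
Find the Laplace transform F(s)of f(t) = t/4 1/(4*s^2)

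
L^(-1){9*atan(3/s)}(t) 9*sin(3*t)/t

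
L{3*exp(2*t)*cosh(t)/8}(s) 3*(s - 2)/(8*((s - 2)^2 - 1))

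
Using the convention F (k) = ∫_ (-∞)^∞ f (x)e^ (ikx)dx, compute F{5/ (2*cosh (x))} 5*pi/ (2*cosh (pi*k/2))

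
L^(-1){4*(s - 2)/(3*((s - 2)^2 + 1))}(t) 4*exp(2*t)*cos(t)/3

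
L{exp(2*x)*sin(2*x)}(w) 2/((w - 2)^2 + 4)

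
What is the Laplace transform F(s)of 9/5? 9/(5*s)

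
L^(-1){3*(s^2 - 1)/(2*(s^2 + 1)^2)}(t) 3*t*cos(t)/2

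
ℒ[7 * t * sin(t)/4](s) 7 * s/(2 * (s^2+1)^2)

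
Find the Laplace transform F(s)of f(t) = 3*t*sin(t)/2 3*s/(s^2 + 1)^2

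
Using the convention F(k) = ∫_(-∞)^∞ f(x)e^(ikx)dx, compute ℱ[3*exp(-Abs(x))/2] 3/(k^2 + 1)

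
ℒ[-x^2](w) -2/w^3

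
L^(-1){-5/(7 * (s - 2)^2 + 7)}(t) -5 * exp(2 * t) * sin(t)/7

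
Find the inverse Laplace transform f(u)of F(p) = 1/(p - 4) exp(4 * u)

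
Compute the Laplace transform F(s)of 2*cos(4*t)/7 2*s/(7*(s^2 + 16))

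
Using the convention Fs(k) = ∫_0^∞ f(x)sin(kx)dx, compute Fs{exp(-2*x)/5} k/(5*(k^2+4))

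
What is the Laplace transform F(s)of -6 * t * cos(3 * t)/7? 6 * (9 - s^2)/(7 * (s^2 + 9)^2)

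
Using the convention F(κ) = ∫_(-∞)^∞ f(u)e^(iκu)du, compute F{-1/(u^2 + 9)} -pi*exp(-3*Abs(κ))/3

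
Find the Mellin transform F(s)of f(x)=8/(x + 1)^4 4*gamma(s)*gamma(4 - s)/3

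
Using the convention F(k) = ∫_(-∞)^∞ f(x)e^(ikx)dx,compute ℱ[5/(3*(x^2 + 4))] 5*pi*exp(-2*Abs(k))/6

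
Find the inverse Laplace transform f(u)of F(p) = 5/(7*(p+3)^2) 5*u*exp(-3*u)/7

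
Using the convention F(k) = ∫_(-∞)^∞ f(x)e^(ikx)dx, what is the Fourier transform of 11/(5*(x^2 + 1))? 11*pi*exp(-Abs(k))/5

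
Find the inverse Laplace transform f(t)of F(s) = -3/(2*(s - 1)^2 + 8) -3*exp(t)*sin(2*t)/4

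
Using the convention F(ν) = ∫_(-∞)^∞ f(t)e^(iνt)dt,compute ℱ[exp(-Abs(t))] 2/(ν^2 + 1)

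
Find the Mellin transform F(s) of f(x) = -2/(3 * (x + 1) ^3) -pi * (s - 2) * (s - 1) /(3 * sin(pi * s) ) 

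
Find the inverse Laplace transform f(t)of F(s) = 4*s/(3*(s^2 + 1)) 4*cos(t)/3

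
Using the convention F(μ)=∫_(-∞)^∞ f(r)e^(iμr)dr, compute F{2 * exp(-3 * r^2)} 2 * sqrt(3) * sqrt(pi) * exp(-μ^2/12)/3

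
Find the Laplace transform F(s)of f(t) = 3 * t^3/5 18/(5 * s^4)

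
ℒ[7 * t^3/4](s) 21/(2 * s^4)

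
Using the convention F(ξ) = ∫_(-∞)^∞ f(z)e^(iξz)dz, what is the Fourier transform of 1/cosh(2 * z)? pi/(2 * cosh(pi * ξ/4))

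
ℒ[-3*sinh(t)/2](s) -3/(2*s^2 - 2)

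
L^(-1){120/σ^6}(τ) τ^5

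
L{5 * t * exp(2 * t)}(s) 5/(s - 2)^2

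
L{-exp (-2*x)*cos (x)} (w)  (-w - 2)/ ( (w + 2)^2 + 1)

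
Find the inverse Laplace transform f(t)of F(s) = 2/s 2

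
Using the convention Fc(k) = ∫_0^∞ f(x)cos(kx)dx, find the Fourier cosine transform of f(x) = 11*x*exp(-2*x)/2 11*(4 - k^2)/(2*(k^2+4)^2)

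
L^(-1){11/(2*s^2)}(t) 11*t/2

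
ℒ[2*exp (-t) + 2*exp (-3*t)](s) 2/ (s + 3) + 2/ (s + 1)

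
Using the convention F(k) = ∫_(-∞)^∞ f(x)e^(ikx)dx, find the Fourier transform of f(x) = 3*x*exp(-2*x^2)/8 3*sqrt(2)*I*sqrt(pi)*k*exp(-k^2/8)/64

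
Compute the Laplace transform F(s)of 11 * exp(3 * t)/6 11/(6 * (s - 3))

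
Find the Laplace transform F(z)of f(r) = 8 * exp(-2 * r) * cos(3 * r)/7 8 * (z + 2)/(7 * ((z + 2)^2 + 9))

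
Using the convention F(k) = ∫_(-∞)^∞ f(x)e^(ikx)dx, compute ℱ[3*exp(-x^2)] 3*sqrt(pi)*exp(-k^2/4)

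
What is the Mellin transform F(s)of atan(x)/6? -pi*sec(pi*s/2)/(12*s)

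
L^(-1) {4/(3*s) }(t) 4/3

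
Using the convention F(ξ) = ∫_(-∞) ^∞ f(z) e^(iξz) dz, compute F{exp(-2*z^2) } sqrt(2)*sqrt(pi)*exp(-ξ^2/8) /2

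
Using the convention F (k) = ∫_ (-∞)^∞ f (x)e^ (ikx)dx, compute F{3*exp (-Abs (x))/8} 3/ (4*(k^2 + 1))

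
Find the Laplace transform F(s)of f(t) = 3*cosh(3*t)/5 3*s/(5*(s^2-9))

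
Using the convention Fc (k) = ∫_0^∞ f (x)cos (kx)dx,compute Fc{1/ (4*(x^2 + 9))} pi*exp (-3*k)/24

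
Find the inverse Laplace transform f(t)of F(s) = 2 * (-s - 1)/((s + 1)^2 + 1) -2 * exp(-t) * cos(t)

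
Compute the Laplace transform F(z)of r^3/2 3/z^4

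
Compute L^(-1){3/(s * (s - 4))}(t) 3 * exp(2 * t) * sinh(2 * t)/2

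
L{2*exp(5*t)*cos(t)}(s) 2*(s - 5)/((s - 5)^2 + 1)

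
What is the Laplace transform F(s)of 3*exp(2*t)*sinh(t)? 3/((s - 2)^2 - 1)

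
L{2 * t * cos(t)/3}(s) 2 * (s^2 - 1)/(3 * (s^2+1)^2)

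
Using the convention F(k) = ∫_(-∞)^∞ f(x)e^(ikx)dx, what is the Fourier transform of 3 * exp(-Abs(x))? 6/(k^2+1)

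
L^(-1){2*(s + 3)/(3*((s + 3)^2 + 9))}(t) 2*exp(-3*t)*cos(3*t)/3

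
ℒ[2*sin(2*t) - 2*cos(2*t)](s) 4/(s^2 + 4) - 2*s/(s^2 + 4)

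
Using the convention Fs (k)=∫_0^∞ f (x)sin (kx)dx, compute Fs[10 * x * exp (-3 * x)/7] 60 * k/ (7 * (k^2+9)^2)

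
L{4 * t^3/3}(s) 8/s^4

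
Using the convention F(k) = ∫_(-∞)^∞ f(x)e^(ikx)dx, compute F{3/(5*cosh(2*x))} 3*pi/(10*cosh(pi*k/4))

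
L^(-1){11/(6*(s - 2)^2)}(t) 11*t*exp(2*t)/6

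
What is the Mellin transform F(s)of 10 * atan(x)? -5 * pi * sec(pi * s/2)/s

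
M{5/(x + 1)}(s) 5 * pi * csc(pi * s)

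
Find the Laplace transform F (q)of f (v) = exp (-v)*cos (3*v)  (q + 1)/ ( (q + 1)^2 + 9)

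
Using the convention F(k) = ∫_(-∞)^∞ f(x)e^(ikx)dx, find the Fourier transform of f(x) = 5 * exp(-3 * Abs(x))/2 15/(k^2 + 9)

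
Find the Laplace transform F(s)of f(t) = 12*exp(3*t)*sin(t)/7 12/(7*((s - 3)^2 + 1))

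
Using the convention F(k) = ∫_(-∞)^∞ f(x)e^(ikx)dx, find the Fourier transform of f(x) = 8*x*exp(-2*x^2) sqrt(2)*I*sqrt(pi)*k*exp(-k^2/8)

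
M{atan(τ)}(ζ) -pi*sec(pi*ζ/2)/(2*ζ)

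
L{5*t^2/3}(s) 10/(3*s^3)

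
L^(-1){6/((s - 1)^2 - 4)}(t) 3*exp(t)*sinh(2*t)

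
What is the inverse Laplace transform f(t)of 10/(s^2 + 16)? 5*sin(4*t)/2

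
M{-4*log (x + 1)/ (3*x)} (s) 4*pi*csc (pi*s)/ (3*(s - 1))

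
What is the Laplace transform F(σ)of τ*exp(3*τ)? (σ - 3)^(-2)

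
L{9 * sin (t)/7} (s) 9/ (7 * (s^2+1))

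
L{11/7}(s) 11/(7 * s)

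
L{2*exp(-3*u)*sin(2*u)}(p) 4/((p + 3)^2 + 4)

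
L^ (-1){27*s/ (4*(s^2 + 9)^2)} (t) 9*t*sin (3*t)/8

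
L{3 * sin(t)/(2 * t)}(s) 3 * atan(1/s)/2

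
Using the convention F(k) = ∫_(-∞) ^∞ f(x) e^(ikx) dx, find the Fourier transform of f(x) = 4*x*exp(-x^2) 2*I*sqrt(pi)*k*exp(-k^2/4) 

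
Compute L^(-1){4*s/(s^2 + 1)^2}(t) 2*t*sin(t)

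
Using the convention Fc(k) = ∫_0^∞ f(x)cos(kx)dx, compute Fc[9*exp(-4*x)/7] 36/(7*(k^2 + 16))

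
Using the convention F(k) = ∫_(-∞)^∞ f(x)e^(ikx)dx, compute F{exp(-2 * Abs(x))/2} 2/(k^2+4)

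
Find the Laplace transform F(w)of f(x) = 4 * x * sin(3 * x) 24 * w/(w^2 + 9)^2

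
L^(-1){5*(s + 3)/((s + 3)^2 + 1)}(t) 5*exp(-3*t)*cos(t)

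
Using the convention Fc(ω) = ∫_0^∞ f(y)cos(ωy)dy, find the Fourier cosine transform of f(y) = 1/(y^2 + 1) pi*exp(-ω)/2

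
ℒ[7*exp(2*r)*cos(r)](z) 7*(z - 2)/((z - 2)^2+1)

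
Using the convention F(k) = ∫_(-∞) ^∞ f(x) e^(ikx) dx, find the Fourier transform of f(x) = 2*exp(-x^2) 2*sqrt(pi)*exp(-k^2/4) 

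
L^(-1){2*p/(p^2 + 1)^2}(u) u*sin(u)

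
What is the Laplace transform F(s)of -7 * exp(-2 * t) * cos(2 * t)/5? 7 * (-s - 2)/(5 * ((s + 2)^2 + 4))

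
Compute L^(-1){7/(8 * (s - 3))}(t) 7 * exp(3 * t)/8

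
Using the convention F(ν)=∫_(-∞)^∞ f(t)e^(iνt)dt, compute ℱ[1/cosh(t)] pi/cosh(pi*ν/2)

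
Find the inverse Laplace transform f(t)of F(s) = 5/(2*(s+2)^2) 5*t*exp(-2*t)/2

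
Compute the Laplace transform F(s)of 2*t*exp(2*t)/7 2/(7*(s - 2)^2)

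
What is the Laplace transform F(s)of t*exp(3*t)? (s - 3)^(-2)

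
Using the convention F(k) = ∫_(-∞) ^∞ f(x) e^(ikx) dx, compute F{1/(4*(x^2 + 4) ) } pi*exp(-2*Abs(k) ) /8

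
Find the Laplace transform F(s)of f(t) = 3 3/s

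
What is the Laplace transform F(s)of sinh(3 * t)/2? 3/(2 * (s^2 - 9))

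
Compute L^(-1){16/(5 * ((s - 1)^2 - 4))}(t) 8 * exp(t) * sinh(2 * t)/5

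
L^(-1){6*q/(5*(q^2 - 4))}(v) 6*cosh(2*v)/5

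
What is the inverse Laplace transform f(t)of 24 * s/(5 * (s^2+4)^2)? 6 * t * sin(2 * t)/5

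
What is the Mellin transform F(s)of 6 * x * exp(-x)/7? 6 * gamma(s + 1)/7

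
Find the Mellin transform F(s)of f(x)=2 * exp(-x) 2 * gamma(s)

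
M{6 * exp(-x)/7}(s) 6 * gamma(s)/7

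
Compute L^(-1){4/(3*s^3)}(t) 2*t^2/3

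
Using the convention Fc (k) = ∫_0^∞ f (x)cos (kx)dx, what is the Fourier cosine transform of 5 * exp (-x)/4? 5/ (4 * (k^2 + 1))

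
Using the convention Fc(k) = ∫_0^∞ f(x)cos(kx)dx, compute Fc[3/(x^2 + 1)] 3*pi*exp(-k)/2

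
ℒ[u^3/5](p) 6/(5 * p^4)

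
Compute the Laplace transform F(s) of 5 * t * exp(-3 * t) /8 5/(8 * (s+3) ^2) 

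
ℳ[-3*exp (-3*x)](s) -3^ (1 - s)*gamma (s)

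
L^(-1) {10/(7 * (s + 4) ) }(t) 10 * exp(-4 * t) /7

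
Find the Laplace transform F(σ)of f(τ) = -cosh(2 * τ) -σ/(σ^2 - 4)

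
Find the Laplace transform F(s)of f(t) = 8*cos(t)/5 8*s/(5*(s^2 + 1))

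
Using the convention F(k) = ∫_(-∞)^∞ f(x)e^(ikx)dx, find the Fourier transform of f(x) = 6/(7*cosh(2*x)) 3*pi/(7*cosh(pi*k/4))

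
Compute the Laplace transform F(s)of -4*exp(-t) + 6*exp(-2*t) 6/(s + 2) - 4/(s + 1)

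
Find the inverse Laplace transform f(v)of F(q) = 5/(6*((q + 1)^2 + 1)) 5*exp(-v)*sin(v)/6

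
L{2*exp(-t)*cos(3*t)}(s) 2*(s + 1)/((s + 1)^2 + 9)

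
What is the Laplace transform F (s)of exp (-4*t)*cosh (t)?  (s + 4)/ ( (s + 4)^2 - 1)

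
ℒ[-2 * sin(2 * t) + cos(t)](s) s/(s^2 + 1)-4/(s^2 + 4)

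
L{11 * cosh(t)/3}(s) 11 * s/(3 * (s^2 - 1))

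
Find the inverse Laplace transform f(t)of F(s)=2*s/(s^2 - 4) 2*cosh(2*t)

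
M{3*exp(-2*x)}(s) 3*gamma(s)/2^s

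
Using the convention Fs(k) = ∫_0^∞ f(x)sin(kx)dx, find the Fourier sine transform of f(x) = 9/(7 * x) 9 * pi/14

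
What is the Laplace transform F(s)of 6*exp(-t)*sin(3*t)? 18/((s+1)^2+9)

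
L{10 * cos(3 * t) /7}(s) 10 * s/(7 * (s^2 + 9) ) 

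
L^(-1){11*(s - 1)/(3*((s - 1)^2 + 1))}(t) 11*exp(t)*cos(t)/3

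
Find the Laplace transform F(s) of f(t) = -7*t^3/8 -21/(4*s^4) 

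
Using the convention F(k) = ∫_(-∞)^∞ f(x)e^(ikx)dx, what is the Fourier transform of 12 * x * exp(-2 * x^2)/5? 3 * sqrt(2) * I * sqrt(pi) * k * exp(-k^2/8)/10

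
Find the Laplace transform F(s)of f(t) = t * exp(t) (s - 1)^(-2)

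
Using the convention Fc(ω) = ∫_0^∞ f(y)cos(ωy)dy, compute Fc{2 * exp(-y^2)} sqrt(pi) * exp(-ω^2/4)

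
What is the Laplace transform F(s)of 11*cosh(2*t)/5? 11*s/(5*(s^2 - 4))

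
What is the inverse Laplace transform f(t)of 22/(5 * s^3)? 11 * t^2/5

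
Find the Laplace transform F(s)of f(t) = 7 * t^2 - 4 14/s^3 - 4/s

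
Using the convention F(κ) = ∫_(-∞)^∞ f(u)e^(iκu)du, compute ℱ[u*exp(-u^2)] I*sqrt(pi)*κ*exp(-κ^2/4)/2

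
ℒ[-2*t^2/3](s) -4/(3*s^3)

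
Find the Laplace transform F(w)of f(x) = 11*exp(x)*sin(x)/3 11/(3*((w - 1)^2 + 1))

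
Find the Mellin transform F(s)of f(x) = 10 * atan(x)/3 -5 * pi * sec(pi * s/2)/(3 * s)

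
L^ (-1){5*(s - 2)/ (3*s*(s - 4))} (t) 5*exp (2*t)*cosh (2*t)/3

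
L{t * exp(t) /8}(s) 1/(8 * (s - 1) ^2) 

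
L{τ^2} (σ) 2/σ^3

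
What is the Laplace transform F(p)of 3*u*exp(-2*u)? 3/(p + 2)^2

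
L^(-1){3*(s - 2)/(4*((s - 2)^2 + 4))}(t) 3*exp(2*t)*cos(2*t)/4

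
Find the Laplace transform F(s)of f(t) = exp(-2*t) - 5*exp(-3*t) 1/(s + 2) - 5/(s + 3)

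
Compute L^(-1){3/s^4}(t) t^3/2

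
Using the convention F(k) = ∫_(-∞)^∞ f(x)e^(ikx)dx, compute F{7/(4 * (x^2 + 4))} 7 * pi * exp(-2 * Abs(k))/8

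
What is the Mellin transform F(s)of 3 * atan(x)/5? -3 * pi * sec(pi * s/2)/(10 * s)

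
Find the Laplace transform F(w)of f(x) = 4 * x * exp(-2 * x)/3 4/(3 * (w + 2)^2)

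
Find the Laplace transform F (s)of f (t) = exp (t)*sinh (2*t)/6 1/ (3*( (s - 1)^2 - 4))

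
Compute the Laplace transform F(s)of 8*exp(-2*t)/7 8/(7*(s + 2))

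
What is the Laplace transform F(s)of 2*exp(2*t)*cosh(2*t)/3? 2*(s - 2)/(3*s*(s - 4))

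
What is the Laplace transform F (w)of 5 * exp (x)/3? 5/ (3 * (w - 1))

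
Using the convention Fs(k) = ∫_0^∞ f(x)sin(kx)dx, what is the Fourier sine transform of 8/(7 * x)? 4 * pi/7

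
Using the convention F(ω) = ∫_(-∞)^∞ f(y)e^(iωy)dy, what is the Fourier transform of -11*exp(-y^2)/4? -11*sqrt(pi)*exp(-ω^2/4)/4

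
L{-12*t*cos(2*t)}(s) 12*(4 - s^2)/(s^2 + 4)^2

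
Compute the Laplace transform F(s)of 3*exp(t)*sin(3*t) 9/((s - 1)^2+9)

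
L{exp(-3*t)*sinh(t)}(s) 1/((s+3)^2 - 1)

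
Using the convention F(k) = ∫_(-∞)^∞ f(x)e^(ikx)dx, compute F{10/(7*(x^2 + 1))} 10*pi*exp(-Abs(k))/7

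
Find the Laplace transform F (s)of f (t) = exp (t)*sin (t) 1/ ( (s - 1)^2 + 1)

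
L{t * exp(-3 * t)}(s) (s + 3)^(-2)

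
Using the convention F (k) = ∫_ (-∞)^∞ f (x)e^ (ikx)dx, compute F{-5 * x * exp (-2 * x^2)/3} -5 * sqrt (2) * I * sqrt (pi) * k * exp (-k^2/8)/24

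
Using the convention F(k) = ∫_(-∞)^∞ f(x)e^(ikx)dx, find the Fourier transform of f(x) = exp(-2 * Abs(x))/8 1/(2 * (k^2 + 4))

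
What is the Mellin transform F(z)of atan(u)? -pi * sec(pi * z/2)/(2 * z)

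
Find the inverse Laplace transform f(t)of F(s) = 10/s 10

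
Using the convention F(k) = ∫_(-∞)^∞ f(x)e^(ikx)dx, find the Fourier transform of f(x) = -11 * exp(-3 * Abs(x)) -66/(k^2 + 9)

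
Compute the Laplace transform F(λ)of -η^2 -2/λ^3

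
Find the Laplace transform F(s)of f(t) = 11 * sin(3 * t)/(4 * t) 11 * atan(3/s)/4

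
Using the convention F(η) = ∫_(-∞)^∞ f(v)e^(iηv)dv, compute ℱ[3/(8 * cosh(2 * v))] 3 * pi/(16 * cosh(pi * η/4))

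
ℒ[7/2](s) 7/(2*s)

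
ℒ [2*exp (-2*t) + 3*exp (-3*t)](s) 2/ (s + 2) + 3/ (s + 3)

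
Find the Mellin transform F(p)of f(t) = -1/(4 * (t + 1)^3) -pi * (p - 2) * (p - 1)/(8 * sin(pi * p))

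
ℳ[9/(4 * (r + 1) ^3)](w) 9 * pi * (w - 2) * (w - 1) /(8 * sin(pi * w) ) 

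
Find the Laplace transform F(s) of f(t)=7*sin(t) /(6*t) 7*atan(1/s) /6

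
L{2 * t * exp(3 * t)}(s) 2/(s - 3)^2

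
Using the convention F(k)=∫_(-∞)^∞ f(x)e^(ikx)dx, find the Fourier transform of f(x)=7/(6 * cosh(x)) 7 * pi/(6 * cosh(pi * k/2))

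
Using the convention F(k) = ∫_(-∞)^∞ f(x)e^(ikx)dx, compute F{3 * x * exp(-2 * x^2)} 3 * sqrt(2) * I * sqrt(pi) * k * exp(-k^2/8)/8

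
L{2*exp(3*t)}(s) 2/(s - 3)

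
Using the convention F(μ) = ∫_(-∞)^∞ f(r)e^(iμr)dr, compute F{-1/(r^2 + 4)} -pi*exp(-2*Abs(μ))/2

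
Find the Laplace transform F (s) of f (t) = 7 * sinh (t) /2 7/ (2 * (s^2 - 1) ) 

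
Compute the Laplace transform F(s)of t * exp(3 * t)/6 1/(6 * (s - 3)^2)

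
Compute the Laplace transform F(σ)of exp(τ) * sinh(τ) 1/(σ * (σ - 2))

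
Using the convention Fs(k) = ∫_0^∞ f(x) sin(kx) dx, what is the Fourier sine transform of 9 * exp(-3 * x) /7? 9 * k/(7 * (k^2 + 9) ) 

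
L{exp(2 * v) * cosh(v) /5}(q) (q - 2) /(5 * ((q - 2) ^2 - 1) ) 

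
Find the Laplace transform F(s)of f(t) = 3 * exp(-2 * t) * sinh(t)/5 3/(5 * ((s + 2)^2 - 1))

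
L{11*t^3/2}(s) 33/s^4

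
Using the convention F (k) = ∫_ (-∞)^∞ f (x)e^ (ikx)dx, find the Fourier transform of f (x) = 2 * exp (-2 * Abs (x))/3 8/ (3 * (k^2 + 4))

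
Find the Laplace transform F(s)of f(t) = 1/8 1/(8 * s)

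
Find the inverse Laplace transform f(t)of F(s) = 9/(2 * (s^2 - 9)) 3 * sinh(3 * t)/2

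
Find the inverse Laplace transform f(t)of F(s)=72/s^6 3 * t^5/5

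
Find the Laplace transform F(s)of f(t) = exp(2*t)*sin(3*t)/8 3/(8*((s - 2)^2 + 9))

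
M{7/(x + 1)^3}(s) 7 * pi * (s - 2) * (s - 1)/(2 * sin(pi * s))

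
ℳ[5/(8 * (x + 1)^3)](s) 5 * pi * (s - 2) * (s - 1)/(16 * sin(pi * s))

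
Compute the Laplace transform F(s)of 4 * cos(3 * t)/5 4 * s/(5 * (s^2 + 9))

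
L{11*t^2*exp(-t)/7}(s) 22/(7*(s + 1)^3)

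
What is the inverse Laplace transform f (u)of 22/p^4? 11 * u^3/3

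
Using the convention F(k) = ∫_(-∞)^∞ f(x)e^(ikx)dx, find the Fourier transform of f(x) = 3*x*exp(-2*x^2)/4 3*sqrt(2)*I*sqrt(pi)*k*exp(-k^2/8)/32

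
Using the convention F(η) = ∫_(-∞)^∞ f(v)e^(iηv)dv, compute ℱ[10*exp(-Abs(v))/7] 20/(7*(η^2 + 1))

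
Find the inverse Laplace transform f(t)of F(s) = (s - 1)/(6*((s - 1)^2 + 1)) exp(t)*cos(t)/6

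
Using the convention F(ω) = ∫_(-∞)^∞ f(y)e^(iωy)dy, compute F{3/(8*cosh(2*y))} 3*pi/(16*cosh(pi*ω/4))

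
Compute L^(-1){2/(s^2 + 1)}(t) 2*sin(t)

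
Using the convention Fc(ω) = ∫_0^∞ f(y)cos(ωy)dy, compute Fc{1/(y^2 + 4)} pi*exp(-2*ω)/4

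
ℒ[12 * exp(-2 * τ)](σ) 12/(σ + 2)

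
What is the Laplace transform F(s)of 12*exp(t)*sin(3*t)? 36/((s - 1)^2 + 9)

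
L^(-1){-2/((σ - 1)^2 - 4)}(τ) -exp(τ) * sinh(2 * τ)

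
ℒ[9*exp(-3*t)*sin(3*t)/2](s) 27/(2*((s + 3)^2 + 9))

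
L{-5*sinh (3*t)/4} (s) -15/ (4*s^2-36)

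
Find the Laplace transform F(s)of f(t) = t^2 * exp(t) 2/(s - 1)^3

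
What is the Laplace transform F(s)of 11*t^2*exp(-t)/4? 11/(2*(s + 1)^3)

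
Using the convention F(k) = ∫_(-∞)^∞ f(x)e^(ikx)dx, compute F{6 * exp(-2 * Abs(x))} 24/(k^2 + 4)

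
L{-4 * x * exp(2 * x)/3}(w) -4/(3 * (w - 2)^2)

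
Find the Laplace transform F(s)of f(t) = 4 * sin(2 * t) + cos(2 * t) 8/(s^2 + 4) + s/(s^2 + 4)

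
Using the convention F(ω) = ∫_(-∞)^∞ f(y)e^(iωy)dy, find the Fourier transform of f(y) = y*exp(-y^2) I*sqrt(pi)*ω*exp(-ω^2/4)/2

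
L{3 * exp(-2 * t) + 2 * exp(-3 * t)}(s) 2/(s + 3) + 3/(s + 2)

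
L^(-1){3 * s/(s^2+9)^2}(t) t * sin(3 * t)/2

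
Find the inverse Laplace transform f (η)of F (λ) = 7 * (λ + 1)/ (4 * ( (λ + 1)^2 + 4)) 7 * exp (-η) * cos (2 * η)/4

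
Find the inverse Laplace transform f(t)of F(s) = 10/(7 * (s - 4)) 10 * exp(4 * t)/7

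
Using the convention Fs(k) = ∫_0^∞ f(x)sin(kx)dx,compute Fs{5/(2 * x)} 5 * pi/4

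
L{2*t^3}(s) 12/s^4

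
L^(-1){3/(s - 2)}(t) 3 * exp(2 * t)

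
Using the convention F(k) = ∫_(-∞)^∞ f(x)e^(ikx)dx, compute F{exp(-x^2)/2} sqrt(pi) * exp(-k^2/4)/2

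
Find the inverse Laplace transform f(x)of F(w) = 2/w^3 x^2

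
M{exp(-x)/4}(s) gamma(s)/4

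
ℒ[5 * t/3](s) 5/(3 * s^2)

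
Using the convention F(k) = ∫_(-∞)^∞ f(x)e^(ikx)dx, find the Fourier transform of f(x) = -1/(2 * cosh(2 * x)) -pi/(4 * cosh(pi * k/4))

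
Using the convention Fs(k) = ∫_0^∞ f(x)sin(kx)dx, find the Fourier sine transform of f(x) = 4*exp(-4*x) 4*k/(k^2 + 16)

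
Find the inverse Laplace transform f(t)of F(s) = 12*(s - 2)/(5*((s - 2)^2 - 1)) 12*exp(2*t)*cosh(t)/5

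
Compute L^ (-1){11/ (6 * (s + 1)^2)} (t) 11 * t * exp (-t)/6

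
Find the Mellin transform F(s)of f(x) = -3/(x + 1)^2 3*pi*(s - 1)/sin(pi*s)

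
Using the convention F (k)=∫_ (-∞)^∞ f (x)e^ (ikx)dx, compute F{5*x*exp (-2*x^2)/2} 5*sqrt (2)*I*sqrt (pi)*k*exp (-k^2/8)/16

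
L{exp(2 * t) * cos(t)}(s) (s - 2)/((s - 2)^2+1)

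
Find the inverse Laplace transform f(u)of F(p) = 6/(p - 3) 6*exp(3*u)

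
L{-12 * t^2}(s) -24/s^3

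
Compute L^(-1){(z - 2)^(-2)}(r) r*exp(2*r)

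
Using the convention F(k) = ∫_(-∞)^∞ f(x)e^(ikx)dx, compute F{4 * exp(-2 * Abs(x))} 16/(k^2+4)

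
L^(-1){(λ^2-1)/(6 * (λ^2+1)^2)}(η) η * cos(η)/6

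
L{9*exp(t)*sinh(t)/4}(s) 9/(4*s*(s - 2))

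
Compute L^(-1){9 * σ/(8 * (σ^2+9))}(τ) 9 * cos(3 * τ)/8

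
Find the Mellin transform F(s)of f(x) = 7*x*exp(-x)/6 7*gamma(s + 1)/6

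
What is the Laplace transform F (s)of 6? 6/s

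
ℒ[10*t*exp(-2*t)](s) 10/(s+2)^2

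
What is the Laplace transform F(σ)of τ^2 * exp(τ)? 2/(σ - 1)^3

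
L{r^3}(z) 6/z^4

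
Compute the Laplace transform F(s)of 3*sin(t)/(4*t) 3*atan(1/s)/4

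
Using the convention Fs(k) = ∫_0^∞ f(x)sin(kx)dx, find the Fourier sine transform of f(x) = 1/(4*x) pi/8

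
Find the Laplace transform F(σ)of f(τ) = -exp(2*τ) -1/(σ - 2)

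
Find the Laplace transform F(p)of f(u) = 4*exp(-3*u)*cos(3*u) 4*(p + 3)/((p + 3)^2 + 9)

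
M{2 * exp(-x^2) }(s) gamma(s/2) 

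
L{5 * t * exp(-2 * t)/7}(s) 5/(7 * (s+2)^2)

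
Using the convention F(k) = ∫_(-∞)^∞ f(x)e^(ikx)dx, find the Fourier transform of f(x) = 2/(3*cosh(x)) 2*pi/(3*cosh(pi*k/2))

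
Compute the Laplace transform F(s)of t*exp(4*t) (s - 4)^(-2)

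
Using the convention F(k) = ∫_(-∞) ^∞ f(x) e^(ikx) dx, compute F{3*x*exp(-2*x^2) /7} 3*sqrt(2)*I*sqrt(pi)*k*exp(-k^2/8) /56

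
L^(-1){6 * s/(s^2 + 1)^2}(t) 3 * t * sin(t)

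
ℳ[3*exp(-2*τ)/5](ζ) 3*gamma(ζ)/(5*2^ζ)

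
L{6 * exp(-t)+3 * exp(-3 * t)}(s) 6/(s+1)+3/(s+3)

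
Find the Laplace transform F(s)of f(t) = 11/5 11/(5 * s)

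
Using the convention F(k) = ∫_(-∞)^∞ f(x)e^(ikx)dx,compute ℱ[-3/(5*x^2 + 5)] -3*pi*exp(-Abs(k))/5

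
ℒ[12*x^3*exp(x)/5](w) 72/(5*(w - 1)^4)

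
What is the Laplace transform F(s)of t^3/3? 2/s^4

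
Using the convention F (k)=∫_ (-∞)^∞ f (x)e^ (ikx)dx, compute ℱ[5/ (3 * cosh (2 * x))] 5 * pi/ (6 * cosh (pi * k/4))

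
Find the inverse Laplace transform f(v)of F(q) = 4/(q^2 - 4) 2*sinh(2*v)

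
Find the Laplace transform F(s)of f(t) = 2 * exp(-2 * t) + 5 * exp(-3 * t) 5/(s + 3) + 2/(s + 2)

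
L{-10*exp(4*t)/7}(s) -10/(7*s - 28)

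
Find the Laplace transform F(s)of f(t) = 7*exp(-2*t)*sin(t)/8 7/(8*((s+2)^2+1))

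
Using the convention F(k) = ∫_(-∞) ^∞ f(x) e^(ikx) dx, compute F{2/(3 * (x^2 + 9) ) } 2 * pi * exp(-3 * Abs(k) ) /9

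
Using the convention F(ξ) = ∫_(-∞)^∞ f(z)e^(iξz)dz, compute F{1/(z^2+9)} pi*exp(-3*Abs(ξ))/3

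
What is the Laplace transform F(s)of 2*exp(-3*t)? 2/(s+3)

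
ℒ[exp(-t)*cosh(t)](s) (s+1)/(s*(s+2))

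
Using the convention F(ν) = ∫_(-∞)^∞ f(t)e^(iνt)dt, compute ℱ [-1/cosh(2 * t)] -pi/(2 * cosh(pi * ν/4))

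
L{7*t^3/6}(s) 7/s^4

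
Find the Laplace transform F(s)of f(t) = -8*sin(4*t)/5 -32/(5*s^2 + 80)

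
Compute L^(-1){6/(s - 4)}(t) 6*exp(4*t)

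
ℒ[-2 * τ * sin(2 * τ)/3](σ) -8 * σ/(3 * (σ^2 + 4)^2)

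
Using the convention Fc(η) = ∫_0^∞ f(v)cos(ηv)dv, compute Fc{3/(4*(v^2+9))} pi*exp(-3*η)/8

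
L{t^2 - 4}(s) 2/s^3 - 4/s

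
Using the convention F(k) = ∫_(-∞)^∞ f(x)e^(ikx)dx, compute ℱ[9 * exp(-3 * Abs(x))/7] 54/(7 * (k^2 + 9))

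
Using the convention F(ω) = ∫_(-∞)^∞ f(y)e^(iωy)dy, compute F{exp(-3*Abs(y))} 6/(ω^2+9)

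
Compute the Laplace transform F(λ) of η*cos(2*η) (λ^2 - 4) /(λ^2 + 4) ^2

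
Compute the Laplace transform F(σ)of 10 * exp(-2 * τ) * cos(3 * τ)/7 10 * (σ + 2)/(7 * ((σ + 2)^2 + 9))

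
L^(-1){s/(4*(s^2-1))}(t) cosh(t)/4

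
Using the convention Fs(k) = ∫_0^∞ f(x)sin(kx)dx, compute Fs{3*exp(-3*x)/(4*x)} 3*atan(k/3)/4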